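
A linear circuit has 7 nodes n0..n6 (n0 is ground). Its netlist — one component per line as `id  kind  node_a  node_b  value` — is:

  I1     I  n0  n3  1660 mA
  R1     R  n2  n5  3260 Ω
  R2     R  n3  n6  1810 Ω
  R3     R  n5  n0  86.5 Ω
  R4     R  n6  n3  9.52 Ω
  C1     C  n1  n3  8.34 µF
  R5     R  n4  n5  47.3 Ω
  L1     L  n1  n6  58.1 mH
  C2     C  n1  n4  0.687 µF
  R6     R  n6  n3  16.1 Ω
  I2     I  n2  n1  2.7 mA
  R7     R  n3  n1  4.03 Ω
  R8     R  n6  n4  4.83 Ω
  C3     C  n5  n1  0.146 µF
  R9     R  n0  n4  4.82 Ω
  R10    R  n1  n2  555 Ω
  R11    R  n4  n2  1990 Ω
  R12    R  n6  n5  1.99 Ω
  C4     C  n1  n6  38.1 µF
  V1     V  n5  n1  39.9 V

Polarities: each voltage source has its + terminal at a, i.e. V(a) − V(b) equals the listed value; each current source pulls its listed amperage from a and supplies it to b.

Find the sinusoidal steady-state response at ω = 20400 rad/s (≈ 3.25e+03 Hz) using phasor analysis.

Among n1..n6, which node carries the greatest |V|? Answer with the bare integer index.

Apply KCL at each of the 6 non-ground nodes and solve the resulting linear system.
Node n1: branches {C1, L1, C2, I2, R7, C3, R10, C4, V1} → V_1 = -2.482+13.23j
Node n2: branches {R1, I2, R10, R11} → V_2 = 2.788+10.55j
Node n3: branches {I1, R2, R4, C1, R6, R7} → V_3 = 2.901+4.743j
Node n4: branches {R5, C2, R8, R9, R11} → V_4 = 5.916-0.7375j
Node n5: branches {R1, R3, R5, C3, R12, V1} → V_5 = 37.42+13.23j
Node n6: branches {R2, R4, L1, R6, R8, R12, C4} → V_6 = 9.581-2.362j
Source currents: i(V1)=-15.10-8.406j

5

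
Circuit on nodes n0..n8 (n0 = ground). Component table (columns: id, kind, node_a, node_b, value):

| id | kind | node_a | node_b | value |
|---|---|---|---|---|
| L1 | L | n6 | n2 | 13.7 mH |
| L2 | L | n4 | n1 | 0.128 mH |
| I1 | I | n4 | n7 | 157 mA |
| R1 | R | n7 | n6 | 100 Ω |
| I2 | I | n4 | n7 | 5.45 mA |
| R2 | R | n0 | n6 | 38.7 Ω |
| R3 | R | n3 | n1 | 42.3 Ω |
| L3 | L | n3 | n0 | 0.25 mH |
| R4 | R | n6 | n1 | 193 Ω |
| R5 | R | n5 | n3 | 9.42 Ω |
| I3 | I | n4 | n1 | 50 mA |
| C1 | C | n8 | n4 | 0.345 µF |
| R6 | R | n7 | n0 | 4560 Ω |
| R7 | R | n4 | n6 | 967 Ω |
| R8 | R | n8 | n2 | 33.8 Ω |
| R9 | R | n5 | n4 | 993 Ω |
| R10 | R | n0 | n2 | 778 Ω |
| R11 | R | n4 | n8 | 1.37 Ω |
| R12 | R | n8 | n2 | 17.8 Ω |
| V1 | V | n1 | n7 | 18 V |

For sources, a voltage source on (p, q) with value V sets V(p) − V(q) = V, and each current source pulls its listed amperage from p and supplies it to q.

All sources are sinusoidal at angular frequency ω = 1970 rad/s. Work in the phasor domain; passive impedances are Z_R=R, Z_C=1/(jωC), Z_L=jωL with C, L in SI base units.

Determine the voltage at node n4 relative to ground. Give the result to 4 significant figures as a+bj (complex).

Apply KCL at each of the 8 non-ground nodes and solve the resulting linear system.
Node n1: branches {L2, R3, R4, I3, V1} → V_1 = 1.535+0.9896j
Node n2: branches {L1, R8, R10, R12} → V_2 = 0.2343+1.646j
Node n3: branches {R3, L3, R5} → V_3 = -0.01174+0.01876j
Node n4: branches {L2, I1, I2, I3, C1, R7, R9, R11} → V_4 = 1.522+0.9100j
Node n5: branches {R5, R9} → V_5 = 0.002667+0.02714j
Node n6: branches {L1, R1, R2, R4, R7} → V_6 = -1.346-1.013j
Node n7: branches {I1, R1, I2, R6, V1} → V_7 = -16.46+0.9896j
Node n8: branches {C1, R8, R11, R12} → V_8 = 1.386+0.9875j
Source currents: i(V1)=-0.3172+0.02024j

1.522+0.9100j V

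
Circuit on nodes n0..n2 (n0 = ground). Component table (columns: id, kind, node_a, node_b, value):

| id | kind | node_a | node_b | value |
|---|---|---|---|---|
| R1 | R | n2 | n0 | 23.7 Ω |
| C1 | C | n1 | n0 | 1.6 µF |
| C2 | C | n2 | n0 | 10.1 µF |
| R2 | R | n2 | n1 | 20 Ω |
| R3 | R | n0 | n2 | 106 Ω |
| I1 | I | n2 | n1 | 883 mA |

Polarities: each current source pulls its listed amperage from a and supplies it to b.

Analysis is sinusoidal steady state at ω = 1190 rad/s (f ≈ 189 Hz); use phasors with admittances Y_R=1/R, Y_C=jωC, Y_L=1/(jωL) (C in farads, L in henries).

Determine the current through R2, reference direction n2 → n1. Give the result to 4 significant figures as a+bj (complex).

MNA unknowns: 2 node voltages V₁..V_2
R1: Y=0.04219+0.000j on G[2,0]
C1: Y=0.000+0.001904j on G[1,0]
C2: Y=0.000+0.01202j on G[2,0]
R2: Y=0.05000+0.000j on G[2,1]
R3: Y=0.009434+0.000j on G[0,2]
I1: z[2]−=0.883, z[1]+=0.883
solve → V1=17.43-1.263j, V2=-0.1861-0.5993j

-0.8806+0.03318j A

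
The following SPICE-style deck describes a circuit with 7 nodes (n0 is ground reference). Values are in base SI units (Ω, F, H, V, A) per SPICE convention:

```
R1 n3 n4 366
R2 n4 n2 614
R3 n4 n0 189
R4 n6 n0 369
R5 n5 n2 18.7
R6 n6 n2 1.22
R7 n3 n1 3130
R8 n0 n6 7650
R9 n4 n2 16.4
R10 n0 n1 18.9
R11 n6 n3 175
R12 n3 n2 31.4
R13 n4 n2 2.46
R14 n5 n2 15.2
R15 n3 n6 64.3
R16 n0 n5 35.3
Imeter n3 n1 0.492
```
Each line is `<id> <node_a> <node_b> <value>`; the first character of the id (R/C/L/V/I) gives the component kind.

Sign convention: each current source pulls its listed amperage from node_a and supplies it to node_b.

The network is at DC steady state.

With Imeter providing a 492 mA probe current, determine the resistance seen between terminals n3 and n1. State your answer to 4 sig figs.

R_eq = 67.68 Ω

Apply KCL at each of the 6 non-ground nodes and solve the resulting linear system.
Node n1: branches {R7, R10, Imeter} → V_1 = 9.098
Node n2: branches {R2, R5, R6, R9, R12, R13, R14} → V_2 = -15.52
Node n3: branches {R1, R7, R11, R12, R15, Imeter} → V_3 = -24.20
Node n4: branches {R1, R2, R3, R9, R13} → V_4 = -15.40
Node n5: branches {R5, R14, R16} → V_5 = -12.54
Node n6: branches {R4, R6, R8, R11, R15} → V_6 = -15.69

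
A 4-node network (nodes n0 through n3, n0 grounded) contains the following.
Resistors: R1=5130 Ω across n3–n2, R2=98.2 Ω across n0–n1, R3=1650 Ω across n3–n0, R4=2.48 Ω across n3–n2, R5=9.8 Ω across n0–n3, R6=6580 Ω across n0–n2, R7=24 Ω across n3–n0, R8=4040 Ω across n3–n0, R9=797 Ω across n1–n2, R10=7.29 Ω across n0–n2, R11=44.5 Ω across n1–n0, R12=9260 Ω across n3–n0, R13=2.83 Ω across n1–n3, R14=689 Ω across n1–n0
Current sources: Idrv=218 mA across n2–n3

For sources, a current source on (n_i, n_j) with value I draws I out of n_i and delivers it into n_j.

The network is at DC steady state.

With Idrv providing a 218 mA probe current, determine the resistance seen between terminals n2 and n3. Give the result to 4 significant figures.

R_eq = 2.076 Ω

Apply KCL at each of the 3 non-ground nodes and solve the resulting linear system.
Node n1: branches {R2, R9, R11, R13, R14} → V_1 = 0.1798
Node n2: branches {R1, R4, R6, R9, R10, Idrv} → V_2 = -0.2539
Node n3: branches {R1, R3, R4, R5, R7, R8, R12, R13, Idrv} → V_3 = 0.1987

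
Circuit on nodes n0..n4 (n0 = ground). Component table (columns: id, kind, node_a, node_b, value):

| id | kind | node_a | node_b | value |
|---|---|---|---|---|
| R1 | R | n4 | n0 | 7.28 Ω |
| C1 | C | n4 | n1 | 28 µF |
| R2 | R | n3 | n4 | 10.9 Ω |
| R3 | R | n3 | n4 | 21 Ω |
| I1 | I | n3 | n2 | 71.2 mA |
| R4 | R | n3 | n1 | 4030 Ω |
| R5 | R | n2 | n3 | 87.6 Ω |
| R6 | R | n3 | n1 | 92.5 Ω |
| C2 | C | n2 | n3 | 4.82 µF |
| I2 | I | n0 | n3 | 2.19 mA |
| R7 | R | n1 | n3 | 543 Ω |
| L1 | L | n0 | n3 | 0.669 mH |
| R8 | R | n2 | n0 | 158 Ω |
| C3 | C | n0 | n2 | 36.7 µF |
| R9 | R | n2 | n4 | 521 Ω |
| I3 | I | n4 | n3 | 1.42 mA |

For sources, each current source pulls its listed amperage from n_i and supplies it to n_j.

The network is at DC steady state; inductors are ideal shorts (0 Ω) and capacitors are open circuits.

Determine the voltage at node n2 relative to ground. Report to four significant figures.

Apply KCL at each of the 4 non-ground nodes and solve the resulting linear system.
Node n1: branches {C1, R4, R6, R7} → V_1 = 0.000
Node n2: branches {I1, R5, C2, R8, C3, R9} → V_2 = 3.623
Node n3: branches {R2, R3, I1, R4, R5, R6, C2, I2, R7, L1, I3} → V_3 = 0.000
Node n4: branches {R1, C1, R2, R3, R9, I3} → V_4 = 0.01986
Source currents: i(L1)=0.02347

3.623 V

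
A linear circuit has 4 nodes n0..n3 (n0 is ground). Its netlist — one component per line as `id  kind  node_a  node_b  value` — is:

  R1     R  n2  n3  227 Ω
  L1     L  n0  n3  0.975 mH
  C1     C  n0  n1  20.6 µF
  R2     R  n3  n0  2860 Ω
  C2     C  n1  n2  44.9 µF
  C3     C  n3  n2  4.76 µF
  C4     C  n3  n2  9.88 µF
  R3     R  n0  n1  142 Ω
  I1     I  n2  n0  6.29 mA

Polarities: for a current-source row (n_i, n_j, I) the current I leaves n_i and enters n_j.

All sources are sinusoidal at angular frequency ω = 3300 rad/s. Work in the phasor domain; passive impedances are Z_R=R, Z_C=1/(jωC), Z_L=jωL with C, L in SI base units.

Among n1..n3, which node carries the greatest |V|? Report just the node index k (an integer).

Apply KCL at each of the 3 non-ground nodes and solve the resulting linear system.
Node n1: branches {C1, C2, R3} → V_1 = -0.005103+0.04103j
Node n2: branches {R1, C2, C3, C4, I1} → V_2 = -0.005495+0.06009j
Node n3: branches {R1, L1, R2, C3, C4} → V_3 = -0.0001992-0.01115j

2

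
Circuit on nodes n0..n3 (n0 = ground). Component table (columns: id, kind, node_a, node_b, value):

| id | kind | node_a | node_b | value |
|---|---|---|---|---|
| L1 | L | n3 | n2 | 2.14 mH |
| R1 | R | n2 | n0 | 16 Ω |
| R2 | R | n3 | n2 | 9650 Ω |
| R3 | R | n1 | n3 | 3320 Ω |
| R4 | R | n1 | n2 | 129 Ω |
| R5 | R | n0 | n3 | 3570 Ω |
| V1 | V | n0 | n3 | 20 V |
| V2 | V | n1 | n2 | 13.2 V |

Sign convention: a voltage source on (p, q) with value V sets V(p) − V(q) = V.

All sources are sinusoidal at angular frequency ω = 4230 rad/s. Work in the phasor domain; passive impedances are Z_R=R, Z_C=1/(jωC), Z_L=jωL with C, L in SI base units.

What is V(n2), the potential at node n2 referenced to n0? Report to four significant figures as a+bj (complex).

MNA unknowns: 3 node voltages V₁..V_3 plus 2 source currents (V1, V2)
L1: Y=0.000-0.1105j on G[3,2]
R1: Y=0.06250+0.000j on G[2,0]
R2: Y=0.0001036+0.000j on G[3,2]
R3: Y=0.0003012+0.000j on G[1,3]
R4: Y=0.007752+0.000j on G[1,2]
R5: Y=0.0002801+0.000j on G[0,3]
V1: row V0−V3=20, i_V1 at 0,3
V2: row V1−V2=13.2, i_V2 at 1,2
solve → V1=-1.950+8.517j, V2=-15.15+8.517j, V3=-20.00+0.000j
aux → i_V1=-0.9525+0.5323j, i_V2=-0.1078-0.002566j

-15.15+8.517j V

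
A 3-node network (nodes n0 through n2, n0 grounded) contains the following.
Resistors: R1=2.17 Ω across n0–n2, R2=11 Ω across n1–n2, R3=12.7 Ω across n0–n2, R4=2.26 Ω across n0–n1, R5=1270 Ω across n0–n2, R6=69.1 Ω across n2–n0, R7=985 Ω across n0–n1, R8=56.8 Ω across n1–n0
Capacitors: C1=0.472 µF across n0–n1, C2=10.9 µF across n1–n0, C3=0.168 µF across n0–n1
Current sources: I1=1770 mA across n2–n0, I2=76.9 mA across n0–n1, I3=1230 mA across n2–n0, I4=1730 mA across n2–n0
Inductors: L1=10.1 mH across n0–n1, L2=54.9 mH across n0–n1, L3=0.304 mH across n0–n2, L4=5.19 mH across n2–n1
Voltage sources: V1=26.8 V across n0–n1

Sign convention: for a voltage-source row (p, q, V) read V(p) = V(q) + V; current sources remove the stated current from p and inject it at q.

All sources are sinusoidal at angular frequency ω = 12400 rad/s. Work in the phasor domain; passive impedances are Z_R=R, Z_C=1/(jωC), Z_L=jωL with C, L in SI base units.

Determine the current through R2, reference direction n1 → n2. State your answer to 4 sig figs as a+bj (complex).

-1.566+0.3197j A

Apply KCL at each of the 2 non-ground nodes and solve the resulting linear system.
Node n1: branches {R2, C1, C2, C3, R4, R7, I2, L1, L2, L4, R8, V1} → V_1 = -26.80+0.000j
Node n2: branches {R1, R2, R3, I1, R5, R6, I3, L3, I4, L4} → V_2 = -9.569-3.516j
Source currents: i(V1)=-13.95-2.994j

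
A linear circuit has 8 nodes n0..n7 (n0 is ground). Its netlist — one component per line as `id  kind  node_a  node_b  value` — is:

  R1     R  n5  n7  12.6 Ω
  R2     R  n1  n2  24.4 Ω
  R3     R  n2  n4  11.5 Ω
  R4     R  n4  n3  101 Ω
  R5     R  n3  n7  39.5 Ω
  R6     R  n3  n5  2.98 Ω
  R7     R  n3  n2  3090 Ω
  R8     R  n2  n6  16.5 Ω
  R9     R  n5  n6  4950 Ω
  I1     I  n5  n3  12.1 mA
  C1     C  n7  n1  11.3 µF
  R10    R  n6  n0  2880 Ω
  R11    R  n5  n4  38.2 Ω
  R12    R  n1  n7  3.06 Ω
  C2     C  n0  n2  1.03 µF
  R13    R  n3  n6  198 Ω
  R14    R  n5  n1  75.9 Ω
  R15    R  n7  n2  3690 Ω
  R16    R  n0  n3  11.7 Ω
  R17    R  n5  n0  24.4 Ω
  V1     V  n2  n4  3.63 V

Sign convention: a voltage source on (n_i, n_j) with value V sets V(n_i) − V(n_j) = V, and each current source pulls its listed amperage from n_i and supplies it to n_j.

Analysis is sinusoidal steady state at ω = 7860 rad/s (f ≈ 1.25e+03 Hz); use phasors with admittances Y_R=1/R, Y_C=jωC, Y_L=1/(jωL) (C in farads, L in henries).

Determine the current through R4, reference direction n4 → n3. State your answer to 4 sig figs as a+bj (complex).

-0.01815-0.002247j A

Element admittances at ω=7860 rad/s:
  Y(R1) = 0.07937+0.000j S between n5,n7
  Y(R2) = 0.04098+0.000j S between n1,n2
  Y(R3) = 0.08696+0.000j S between n2,n4
  Y(R4) = 0.009901+0.000j S between n4,n3
  Y(R5) = 0.02532+0.000j S between n3,n7
  Y(R6) = 0.3356+0.000j S between n3,n5
  Y(R7) = 0.0003236+0.000j S between n3,n2
  Y(R8) = 0.06061+0.000j S between n2,n6
  Y(R9) = 0.0002020+0.000j S between n5,n6
  I1: injects 0.0121 A into n3 (from n5)
  Y(C1) = 0.000+0.08882j S between n7,n1
  Y(R10) = 0.0003472+0.000j S between n6,n0
  Y(R11) = 0.02618+0.000j S between n5,n4
  Y(R12) = 0.3268+0.000j S between n1,n7
  Y(C2) = 0.000+0.008096j S between n0,n2
  Y(R13) = 0.005051+0.000j S between n3,n6
  Y(R14) = 0.01318+0.000j S between n5,n1
  Y(R15) = 0.0002710+0.000j S between n7,n2
  Y(R16) = 0.08547+0.000j S between n0,n3
  Y(R17) = 0.04098+0.000j S between n5,n0
  V1: constraint V(n2)−V(n4) = 3.63
Assemble and solve the 8×8 MNA system:
  V(n1)=0.5110-0.2065j  V(n2)=1.784-0.3358j  V(n3)=-0.01246-0.1089j  V(n4)=-1.846-0.3358j  V(n5)=-0.05419-0.1227j  V(n6)=1.632-0.3161j  V(n7)=0.3868-0.1599j
  i(V1)=-0.3807-0.007826j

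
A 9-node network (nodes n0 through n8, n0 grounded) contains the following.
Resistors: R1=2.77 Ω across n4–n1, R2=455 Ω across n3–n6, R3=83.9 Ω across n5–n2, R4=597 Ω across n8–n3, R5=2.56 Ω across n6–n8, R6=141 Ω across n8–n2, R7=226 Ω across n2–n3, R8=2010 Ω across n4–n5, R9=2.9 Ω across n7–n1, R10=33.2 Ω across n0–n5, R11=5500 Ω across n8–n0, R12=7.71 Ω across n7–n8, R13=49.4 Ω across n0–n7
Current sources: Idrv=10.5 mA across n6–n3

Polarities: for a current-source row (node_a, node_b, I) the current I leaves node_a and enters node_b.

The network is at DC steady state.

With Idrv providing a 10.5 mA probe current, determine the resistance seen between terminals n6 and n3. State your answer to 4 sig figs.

R_eq = 140.7 Ω

Apply KCL at each of the 8 non-ground nodes and solve the resulting linear system.
Node n1: branches {R1, R9} → V_1 = -0.1021
Node n2: branches {R3, R6, R7} → V_2 = 0.2522
Node n3: branches {R2, R4, R7, Idrv} → V_3 = 1.339
Node n4: branches {R1, R8} → V_4 = -0.1018
Node n5: branches {R3, R8, R10} → V_5 = 0.06949
Node n6: branches {R2, R5, Idrv} → V_6 = -0.1375
Node n7: branches {R9, R12, R13} → V_7 = -0.1023
Node n8: branches {R4, R5, R6, R11, R12} → V_8 = -0.1190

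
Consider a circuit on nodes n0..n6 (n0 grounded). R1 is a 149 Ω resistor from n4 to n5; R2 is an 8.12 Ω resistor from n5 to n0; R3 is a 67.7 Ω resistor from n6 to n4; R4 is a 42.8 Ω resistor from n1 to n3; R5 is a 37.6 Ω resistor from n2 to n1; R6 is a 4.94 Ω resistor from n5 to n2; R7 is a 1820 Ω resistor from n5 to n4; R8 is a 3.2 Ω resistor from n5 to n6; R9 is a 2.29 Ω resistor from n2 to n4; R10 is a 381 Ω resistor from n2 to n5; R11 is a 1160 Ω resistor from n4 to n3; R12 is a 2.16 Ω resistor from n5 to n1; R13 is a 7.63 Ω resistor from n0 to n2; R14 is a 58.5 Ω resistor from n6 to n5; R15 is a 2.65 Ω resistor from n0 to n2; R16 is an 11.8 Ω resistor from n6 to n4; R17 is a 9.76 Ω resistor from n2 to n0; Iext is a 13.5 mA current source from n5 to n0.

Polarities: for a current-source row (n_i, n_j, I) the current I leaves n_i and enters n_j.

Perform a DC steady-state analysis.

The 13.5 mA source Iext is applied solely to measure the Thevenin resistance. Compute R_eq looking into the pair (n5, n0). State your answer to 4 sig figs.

R_eq = 3.079 Ω

MNA unknowns: 6 node voltages V₁..V_6
R1: Y=0.006711 on G[4,5]
R2: Y=0.1232 on G[5,0]
R3: Y=0.01477 on G[6,4]
R4: Y=0.02336 on G[1,3]
R5: Y=0.02660 on G[2,1]
R6: Y=0.2024 on G[5,2]
R7: Y=0.0005495 on G[5,4]
R8: Y=0.3125 on G[5,6]
R9: Y=0.4367 on G[2,4]
R10: Y=0.002625 on G[2,5]
R11: Y=0.0008621 on G[4,3]
R12: Y=0.4630 on G[5,1]
R13: Y=0.1311 on G[0,2]
R14: Y=0.01709 on G[6,5]
R15: Y=0.3774 on G[0,2]
R16: Y=0.08475 on G[6,4]
R17: Y=0.1025 on G[2,0]
Iext: z[5]−=0.0135, z[0]+=0.0135
solve → V1=-0.04002, V2=-0.01372, V3=-0.03924, V4=-0.01823, V5=-0.04157, V6=-0.03616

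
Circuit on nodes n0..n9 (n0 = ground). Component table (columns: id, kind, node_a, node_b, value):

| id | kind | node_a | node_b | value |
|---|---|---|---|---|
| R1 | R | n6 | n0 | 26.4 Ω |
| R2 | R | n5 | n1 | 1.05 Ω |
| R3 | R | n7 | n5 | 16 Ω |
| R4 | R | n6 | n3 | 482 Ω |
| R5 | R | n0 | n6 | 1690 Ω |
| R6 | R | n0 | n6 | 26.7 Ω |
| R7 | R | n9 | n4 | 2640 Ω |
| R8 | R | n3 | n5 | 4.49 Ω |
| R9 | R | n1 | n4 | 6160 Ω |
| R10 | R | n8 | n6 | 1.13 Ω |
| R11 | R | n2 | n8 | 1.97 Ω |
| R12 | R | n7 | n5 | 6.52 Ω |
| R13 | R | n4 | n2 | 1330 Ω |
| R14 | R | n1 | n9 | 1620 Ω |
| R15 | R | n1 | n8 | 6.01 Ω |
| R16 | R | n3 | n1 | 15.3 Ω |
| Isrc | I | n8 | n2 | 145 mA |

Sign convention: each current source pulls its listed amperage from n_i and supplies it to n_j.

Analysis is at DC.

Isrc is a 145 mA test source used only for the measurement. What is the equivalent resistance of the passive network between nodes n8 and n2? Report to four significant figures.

R_eq = 1.969 Ω

Apply KCL at each of the 9 non-ground nodes and solve the resulting linear system.
Node n1: branches {R2, R9, R14, R15, R16} → V_1 = 0.0004387
Node n2: branches {R11, R13, Isrc} → V_2 = 0.2855
Node n3: branches {R4, R8, R16} → V_3 = 0.0004351
Node n4: branches {R7, R9, R13} → V_4 = 0.1870
Node n5: branches {R2, R3, R8, R12} → V_5 = 0.0004380
Node n6: branches {R1, R4, R5, R6, R10} → V_6 = 0.000
Node n7: branches {R3, R12} → V_7 = 0.0004380
Node n8: branches {R10, R11, R15, Isrc} → V_8 = -1.020e-06
Node n9: branches {R7, R14} → V_9 = 0.07138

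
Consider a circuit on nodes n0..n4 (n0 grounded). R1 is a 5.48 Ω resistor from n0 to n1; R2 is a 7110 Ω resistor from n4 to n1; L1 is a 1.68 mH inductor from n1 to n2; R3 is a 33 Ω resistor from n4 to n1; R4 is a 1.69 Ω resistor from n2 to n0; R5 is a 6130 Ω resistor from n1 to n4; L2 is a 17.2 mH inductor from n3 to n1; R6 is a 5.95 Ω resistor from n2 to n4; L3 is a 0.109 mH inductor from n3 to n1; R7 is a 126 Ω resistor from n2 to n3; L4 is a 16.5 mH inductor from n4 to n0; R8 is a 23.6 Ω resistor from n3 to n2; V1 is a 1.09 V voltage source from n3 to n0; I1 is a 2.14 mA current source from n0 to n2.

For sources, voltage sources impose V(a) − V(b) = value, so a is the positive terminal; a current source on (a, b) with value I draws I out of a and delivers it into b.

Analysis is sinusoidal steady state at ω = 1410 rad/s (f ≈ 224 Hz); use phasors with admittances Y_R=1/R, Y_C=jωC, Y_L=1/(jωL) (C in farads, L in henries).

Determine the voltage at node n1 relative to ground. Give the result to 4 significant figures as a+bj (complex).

1.045-0.05428j V

Apply KCL at each of the 4 non-ground nodes and solve the resulting linear system.
Node n1: branches {R1, R2, L1, R3, R5, L2, L3} → V_1 = 1.045-0.05428j
Node n2: branches {L1, R4, R6, R7, R8, I1} → V_2 = 0.3613-0.4062j
Node n3: branches {L2, L3, R7, R8, V1} → V_3 = 1.090+0.000j
Node n4: branches {R2, R3, R5, R6, L4} → V_4 = 0.5185-0.2398j
Source currents: i(V1)=-0.3921+0.2725j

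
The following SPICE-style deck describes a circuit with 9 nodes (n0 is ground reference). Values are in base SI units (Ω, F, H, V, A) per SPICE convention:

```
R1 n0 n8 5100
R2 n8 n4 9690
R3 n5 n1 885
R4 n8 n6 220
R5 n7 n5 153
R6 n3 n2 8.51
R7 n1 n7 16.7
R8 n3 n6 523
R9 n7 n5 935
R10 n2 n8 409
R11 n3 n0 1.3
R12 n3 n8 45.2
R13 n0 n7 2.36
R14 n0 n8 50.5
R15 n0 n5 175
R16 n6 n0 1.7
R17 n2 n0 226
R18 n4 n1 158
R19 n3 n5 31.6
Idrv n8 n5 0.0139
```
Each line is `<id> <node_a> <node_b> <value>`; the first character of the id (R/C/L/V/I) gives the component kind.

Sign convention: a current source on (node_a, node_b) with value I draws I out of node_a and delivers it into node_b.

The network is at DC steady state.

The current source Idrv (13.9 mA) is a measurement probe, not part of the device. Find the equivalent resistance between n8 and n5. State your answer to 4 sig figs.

MNA unknowns: 8 node voltages V₁..V_8
R1: Y=0.0001961 on G[0,8]
R2: Y=0.0001032 on G[8,4]
R3: Y=0.001130 on G[5,1]
R4: Y=0.004545 on G[8,6]
R5: Y=0.006536 on G[7,5]
R6: Y=0.1175 on G[3,2]
R7: Y=0.05988 on G[1,7]
R8: Y=0.001912 on G[3,6]
R9: Y=0.001070 on G[7,5]
R10: Y=0.002445 on G[2,8]
R11: Y=0.7692 on G[3,0]
R12: Y=0.02212 on G[3,8]
R13: Y=0.4237 on G[0,7]
R14: Y=0.01980 on G[0,8]
R15: Y=0.005714 on G[0,5]
R16: Y=0.5882 on G[6,0]
R17: Y=0.004425 on G[2,0]
R18: Y=0.006329 on G[4,1]
R19: Y=0.03165 on G[3,5]
Idrv: z[8]−=0.0139, z[5]+=0.0139
solve → V1=0.01113, V2=-0.002369, V3=0.003344, V4=0.006443, V5=0.3051, V6=-0.002139, V7=0.006081, V8=-0.2812

R_eq = 42.18 Ω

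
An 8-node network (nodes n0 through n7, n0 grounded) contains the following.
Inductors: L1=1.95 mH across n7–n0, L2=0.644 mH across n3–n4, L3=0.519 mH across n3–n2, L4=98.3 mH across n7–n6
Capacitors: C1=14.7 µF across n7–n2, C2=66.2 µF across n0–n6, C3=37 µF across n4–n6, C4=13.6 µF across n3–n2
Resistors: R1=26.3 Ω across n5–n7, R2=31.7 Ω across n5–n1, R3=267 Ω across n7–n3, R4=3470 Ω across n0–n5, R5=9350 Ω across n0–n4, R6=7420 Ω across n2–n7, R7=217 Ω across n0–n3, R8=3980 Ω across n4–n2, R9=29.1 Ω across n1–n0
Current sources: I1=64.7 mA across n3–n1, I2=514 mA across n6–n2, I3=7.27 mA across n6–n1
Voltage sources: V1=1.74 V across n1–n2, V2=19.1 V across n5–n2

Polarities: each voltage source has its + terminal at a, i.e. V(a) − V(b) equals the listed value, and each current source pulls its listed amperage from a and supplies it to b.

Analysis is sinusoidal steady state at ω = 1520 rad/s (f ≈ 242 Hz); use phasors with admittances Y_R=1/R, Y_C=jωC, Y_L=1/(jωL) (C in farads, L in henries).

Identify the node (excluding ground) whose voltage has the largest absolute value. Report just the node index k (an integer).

5

Element admittances at ω=1520 rad/s:
  Y(L1) = 0.000-0.3374j S between n7,n0
  Y(C1) = 0.000+0.02234j S between n7,n2
  Y(C2) = 0.000+0.1006j S between n0,n6
  Y(L2) = 0.000-1.022j S between n3,n4
  Y(R1) = 0.03802+0.000j S between n5,n7
  I1: injects 0.0647 A into n1 (from n3)
  Y(R2) = 0.03155+0.000j S between n5,n1
  I2: injects 0.514 A into n2 (from n6)
  I3: injects 0.00727 A into n1 (from n6)
  Y(R3) = 0.003745+0.000j S between n7,n3
  Y(R4) = 0.0002882+0.000j S between n0,n5
  Y(R5) = 0.0001070+0.000j S between n0,n4
  Y(L3) = 0.000-1.268j S between n3,n2
  Y(R6) = 0.0001348+0.000j S between n2,n7
  Y(R7) = 0.004608+0.000j S between n0,n3
  Y(R8) = 0.0002513+0.000j S between n4,n2
  Y(C3) = 0.000+0.05624j S between n4,n6
  Y(R9) = 0.03436+0.000j S between n1,n0
  Y(L4) = 0.000-0.006693j S between n7,n6
  Y(C4) = 0.000+0.02067j S between n3,n2
  V1: constraint V(n1)−V(n2) = 1.74
  V2: constraint V(n5)−V(n2) = 19.1
Assemble and solve the 9×9 MNA system:
  V(n1)=-1.943+3.548j  V(n2)=-3.683+3.548j  V(n3)=-3.775+3.464j  V(n4)=-3.909+3.395j  V(n5)=15.42+3.548j  V(n6)=-1.463+4.670j  V(n7)=-0.02348+1.630j
  i(V1)=0.6864-0.1219j  i(V2)=-1.139-0.07395j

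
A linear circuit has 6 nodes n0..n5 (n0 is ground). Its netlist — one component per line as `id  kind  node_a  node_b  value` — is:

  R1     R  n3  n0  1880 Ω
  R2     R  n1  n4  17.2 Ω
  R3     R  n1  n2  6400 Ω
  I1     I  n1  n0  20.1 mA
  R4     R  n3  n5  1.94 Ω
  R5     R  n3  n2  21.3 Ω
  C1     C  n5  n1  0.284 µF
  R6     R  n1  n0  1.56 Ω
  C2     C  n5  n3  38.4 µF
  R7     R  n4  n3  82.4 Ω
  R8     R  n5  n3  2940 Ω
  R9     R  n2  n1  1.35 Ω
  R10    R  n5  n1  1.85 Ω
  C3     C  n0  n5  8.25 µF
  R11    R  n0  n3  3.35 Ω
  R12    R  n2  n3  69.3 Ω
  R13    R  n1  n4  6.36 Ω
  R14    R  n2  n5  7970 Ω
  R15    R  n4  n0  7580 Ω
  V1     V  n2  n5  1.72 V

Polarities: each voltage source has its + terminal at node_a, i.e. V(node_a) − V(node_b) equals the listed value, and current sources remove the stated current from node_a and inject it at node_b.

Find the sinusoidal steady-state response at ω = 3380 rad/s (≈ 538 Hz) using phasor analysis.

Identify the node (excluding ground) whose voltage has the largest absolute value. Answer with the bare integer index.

2

Element admittances at ω=3380 rad/s:
  Y(R1) = 0.0005319+0.000j S between n3,n0
  Y(R2) = 0.05814+0.000j S between n1,n4
  Y(R3) = 0.0001563+0.000j S between n1,n2
  I1: injects 0.0201 A into n0 (from n1)
  Y(R4) = 0.5155+0.000j S between n3,n5
  Y(R5) = 0.04695+0.000j S between n3,n2
  Y(C1) = 0.000+0.0009599j S between n5,n1
  Y(R6) = 0.6410+0.000j S between n1,n0
  Y(C2) = 0.000+0.1298j S between n5,n3
  Y(R7) = 0.01214+0.000j S between n4,n3
  Y(R8) = 0.0003401+0.000j S between n5,n3
  Y(R9) = 0.7407+0.000j S between n2,n1
  Y(R10) = 0.5405+0.000j S between n5,n1
  Y(C3) = 0.000+0.02789j S between n0,n5
  Y(R11) = 0.2985+0.000j S between n0,n3
  Y(R12) = 0.01443+0.000j S between n2,n3
  Y(R13) = 0.1572+0.000j S between n1,n4
  Y(R14) = 0.0001255+0.000j S between n2,n5
  Y(R15) = 0.0001319+0.000j S between n4,n0
  V1: constraint V(n2)−V(n5) = 1.72
Assemble and solve the 6×6 MNA system:
  V(n1)=0.1481+0.03955j  V(n2)=0.9681+0.06049j  V(n3)=-0.3790-0.01467j  V(n4)=0.1199+0.03663j  V(n5)=-0.7519+0.06049j
  i(V1)=-0.6905-0.02013j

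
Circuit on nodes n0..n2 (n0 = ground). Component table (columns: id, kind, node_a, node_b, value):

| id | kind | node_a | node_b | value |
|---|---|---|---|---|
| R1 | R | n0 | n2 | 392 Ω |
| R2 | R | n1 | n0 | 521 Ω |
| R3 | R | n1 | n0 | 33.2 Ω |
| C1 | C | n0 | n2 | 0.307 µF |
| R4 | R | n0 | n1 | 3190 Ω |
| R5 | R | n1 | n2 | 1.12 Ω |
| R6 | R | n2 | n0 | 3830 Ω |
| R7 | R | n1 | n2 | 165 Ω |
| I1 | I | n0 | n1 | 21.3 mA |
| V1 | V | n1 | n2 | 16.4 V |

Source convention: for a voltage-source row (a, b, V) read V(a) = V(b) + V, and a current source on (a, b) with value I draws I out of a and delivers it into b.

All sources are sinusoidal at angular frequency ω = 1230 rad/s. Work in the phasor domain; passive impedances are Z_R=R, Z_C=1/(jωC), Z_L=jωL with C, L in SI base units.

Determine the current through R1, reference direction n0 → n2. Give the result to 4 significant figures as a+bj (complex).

Element admittances at ω=1230 rad/s:
  Y(R1) = 0.002551+0.000j S between n0,n2
  Y(R2) = 0.001919+0.000j S between n1,n0
  Y(R3) = 0.03012+0.000j S between n1,n0
  Y(C1) = 0.000+0.0003776j S between n0,n2
  Y(R4) = 0.0003135+0.000j S between n0,n1
  Y(R5) = 0.8929+0.000j S between n1,n2
  Y(R6) = 0.0002611+0.000j S between n2,n0
  Y(R7) = 0.006061+0.000j S between n1,n2
  I1: injects 0.0213 A into n1 (from n0)
  V1: constraint V(n1)−V(n2) = 16.4
Assemble and solve the 3×3 MNA system:
  V(n1)=1.919+0.1555j  V(n2)=-14.48+0.1555j
  i(V1)=-14.78-0.005031j

0.03694-0.0003967j A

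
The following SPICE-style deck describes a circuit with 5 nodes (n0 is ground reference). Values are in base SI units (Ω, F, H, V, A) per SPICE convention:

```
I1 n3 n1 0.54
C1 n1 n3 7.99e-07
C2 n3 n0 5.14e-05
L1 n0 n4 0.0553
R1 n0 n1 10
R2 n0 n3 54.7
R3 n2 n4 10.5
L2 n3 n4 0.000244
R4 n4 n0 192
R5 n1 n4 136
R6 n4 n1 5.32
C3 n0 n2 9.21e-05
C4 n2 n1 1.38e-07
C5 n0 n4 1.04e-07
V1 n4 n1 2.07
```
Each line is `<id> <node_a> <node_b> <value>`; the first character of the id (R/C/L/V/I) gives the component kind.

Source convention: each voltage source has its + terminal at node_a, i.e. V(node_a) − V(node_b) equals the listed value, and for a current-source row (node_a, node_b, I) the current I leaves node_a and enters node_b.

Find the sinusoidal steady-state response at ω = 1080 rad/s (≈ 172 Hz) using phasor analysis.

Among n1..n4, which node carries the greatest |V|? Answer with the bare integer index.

Apply KCL at each of the 4 non-ground nodes and solve the resulting linear system.
Node n1: branches {I1, C1, R1, R5, R6, C4, V1} → V_1 = -1.149-0.4462j
Node n2: branches {R3, C3, C4} → V_2 = 0.2163-0.6743j
Node n3: branches {I1, C1, C2, R2, L2} → V_3 = 0.9322-0.6019j
Node n4: branches {L1, R3, L2, R4, R5, R6, C5, V1} → V_4 = 0.9210-0.4462j
Source currents: i(V1)=-1.059-0.04662j

1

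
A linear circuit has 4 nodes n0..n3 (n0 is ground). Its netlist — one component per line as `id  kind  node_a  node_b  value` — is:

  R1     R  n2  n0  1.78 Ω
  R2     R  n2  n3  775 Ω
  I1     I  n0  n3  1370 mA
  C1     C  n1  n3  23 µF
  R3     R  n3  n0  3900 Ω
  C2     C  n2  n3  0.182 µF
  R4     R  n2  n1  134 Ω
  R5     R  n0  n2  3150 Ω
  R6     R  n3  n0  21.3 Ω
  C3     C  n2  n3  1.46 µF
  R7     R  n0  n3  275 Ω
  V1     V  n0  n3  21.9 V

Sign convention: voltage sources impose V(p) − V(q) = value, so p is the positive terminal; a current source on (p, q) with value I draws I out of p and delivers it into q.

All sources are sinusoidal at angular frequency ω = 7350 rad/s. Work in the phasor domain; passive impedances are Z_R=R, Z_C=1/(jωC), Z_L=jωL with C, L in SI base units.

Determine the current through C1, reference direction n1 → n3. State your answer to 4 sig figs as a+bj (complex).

0.1607+0.003601j A

MNA unknowns: 3 node voltages V₁..V_3 plus 1 source current (V1)
R1: Y=0.5618+0.000j on G[2,0]
R2: Y=0.001290+0.000j on G[2,3]
I1: z[0]−=1.37, z[3]+=1.37
C1: Y=0.000+0.1691j on G[1,3]
R3: Y=0.0002564+0.000j on G[3,0]
C2: Y=0.000+0.001338j on G[2,3]
R4: Y=0.007463+0.000j on G[2,1]
R5: Y=0.0003175+0.000j on G[0,2]
R6: Y=0.04695+0.000j on G[3,0]
C3: Y=0.000+0.01073j on G[2,3]
R7: Y=0.003636+0.000j on G[0,3]
V1: row V0−V3=21.9, i_V1 at 0,3
solve → V1=-21.88-0.9506j, V2=-0.3454-0.4681j, V3=-21.90+0.000j
aux → i_V1=-2.678-0.2631j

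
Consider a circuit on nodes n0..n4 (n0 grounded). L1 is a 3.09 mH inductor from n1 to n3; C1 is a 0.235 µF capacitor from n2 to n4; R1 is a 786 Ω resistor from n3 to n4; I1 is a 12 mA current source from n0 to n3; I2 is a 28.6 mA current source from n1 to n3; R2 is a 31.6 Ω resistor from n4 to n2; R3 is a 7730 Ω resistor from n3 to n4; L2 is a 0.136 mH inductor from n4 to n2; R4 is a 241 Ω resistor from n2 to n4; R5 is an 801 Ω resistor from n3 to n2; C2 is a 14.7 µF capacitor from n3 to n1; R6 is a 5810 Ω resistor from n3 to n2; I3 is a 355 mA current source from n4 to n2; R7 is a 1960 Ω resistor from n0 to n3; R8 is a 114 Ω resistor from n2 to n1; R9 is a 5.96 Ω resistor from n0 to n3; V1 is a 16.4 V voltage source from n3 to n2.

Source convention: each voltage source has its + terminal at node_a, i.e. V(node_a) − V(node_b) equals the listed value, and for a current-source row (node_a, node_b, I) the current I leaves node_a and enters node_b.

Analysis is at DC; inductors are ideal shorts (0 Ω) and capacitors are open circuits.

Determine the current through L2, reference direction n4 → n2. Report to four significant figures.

Element admittances at DC:
  L1: short n1↔n3 (DC inductor)
  Y(C1) = 0.000 S between n2,n4
  Y(R1) = 0.001272 S between n3,n4
  I1: injects 0.012 A into n3 (from n0)
  I2: injects 0.0286 A into n3 (from n1)
  Y(R2) = 0.03165 S between n4,n2
  Y(R3) = 0.0001294 S between n3,n4
  L2: short n4↔n2 (DC inductor)
  Y(R4) = 0.004149 S between n2,n4
  Y(R5) = 0.001248 S between n3,n2
  Y(C2) = 0.000 S between n3,n1
  Y(R6) = 0.0001721 S between n3,n2
  I3: injects 0.355 A into n2 (from n4)
  Y(R7) = 0.0005102 S between n0,n3
  Y(R8) = 0.008772 S between n2,n1
  Y(R9) = 0.1678 S between n0,n3
  V1: constraint V(n3)−V(n2) = 16.4
Assemble and solve the 7×7 MNA system:
  V(n1)=0.07130  V(n2)=-16.33  V(n3)=0.07130  V(n4)=-16.33
  i(L1)=-0.1725  i(L2)=-0.3320  i(V1)=-0.1901

-0.3320 A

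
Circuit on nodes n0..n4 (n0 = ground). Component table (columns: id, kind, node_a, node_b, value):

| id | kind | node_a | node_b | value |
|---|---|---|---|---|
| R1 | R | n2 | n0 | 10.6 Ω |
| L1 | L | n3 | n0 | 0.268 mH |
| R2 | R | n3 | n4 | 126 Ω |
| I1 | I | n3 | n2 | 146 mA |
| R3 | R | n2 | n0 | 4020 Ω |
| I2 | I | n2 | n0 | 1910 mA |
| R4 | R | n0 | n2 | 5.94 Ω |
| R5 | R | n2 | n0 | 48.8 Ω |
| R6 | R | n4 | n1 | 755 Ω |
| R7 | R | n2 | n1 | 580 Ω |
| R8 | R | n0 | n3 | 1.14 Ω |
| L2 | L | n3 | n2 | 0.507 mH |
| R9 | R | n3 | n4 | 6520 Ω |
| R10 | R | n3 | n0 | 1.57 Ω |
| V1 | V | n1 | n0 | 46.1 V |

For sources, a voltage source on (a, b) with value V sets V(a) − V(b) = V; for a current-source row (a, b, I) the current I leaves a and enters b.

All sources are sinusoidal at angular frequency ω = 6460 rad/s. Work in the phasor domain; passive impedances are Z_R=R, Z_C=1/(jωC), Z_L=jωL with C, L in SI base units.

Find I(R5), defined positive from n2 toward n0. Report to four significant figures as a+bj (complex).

-0.06177-0.05110j A

MNA unknowns: 4 node voltages V₁..V_4 plus 1 source current (V1)
R1: Y=0.09434+0.000j on G[2,0]
L1: Y=0.000-0.5776j on G[3,0]
R2: Y=0.007937+0.000j on G[3,4]
I1: z[3]−=0.146, z[2]+=0.146
R3: Y=0.0002488+0.000j on G[2,0]
I2: z[2]−=1.91, z[0]+=1.91
R4: Y=0.1684+0.000j on G[0,2]
R5: Y=0.02049+0.000j on G[2,0]
R6: Y=0.001325+0.000j on G[4,1]
R7: Y=0.001724+0.000j on G[2,1]
R8: Y=0.8772+0.000j on G[0,3]
L2: Y=0.000-0.3053j on G[3,2]
R9: Y=0.0001534+0.000j on G[3,4]
R10: Y=0.6369+0.000j on G[3,0]
V1: row V1−V0=46.1, i_V1 at 1,0
solve → V1=46.10+0.000j, V2=-3.014-2.494j, V3=-0.6854+0.2080j, V4=5.897+0.1788j
aux → i_V1=-0.1379-0.004063j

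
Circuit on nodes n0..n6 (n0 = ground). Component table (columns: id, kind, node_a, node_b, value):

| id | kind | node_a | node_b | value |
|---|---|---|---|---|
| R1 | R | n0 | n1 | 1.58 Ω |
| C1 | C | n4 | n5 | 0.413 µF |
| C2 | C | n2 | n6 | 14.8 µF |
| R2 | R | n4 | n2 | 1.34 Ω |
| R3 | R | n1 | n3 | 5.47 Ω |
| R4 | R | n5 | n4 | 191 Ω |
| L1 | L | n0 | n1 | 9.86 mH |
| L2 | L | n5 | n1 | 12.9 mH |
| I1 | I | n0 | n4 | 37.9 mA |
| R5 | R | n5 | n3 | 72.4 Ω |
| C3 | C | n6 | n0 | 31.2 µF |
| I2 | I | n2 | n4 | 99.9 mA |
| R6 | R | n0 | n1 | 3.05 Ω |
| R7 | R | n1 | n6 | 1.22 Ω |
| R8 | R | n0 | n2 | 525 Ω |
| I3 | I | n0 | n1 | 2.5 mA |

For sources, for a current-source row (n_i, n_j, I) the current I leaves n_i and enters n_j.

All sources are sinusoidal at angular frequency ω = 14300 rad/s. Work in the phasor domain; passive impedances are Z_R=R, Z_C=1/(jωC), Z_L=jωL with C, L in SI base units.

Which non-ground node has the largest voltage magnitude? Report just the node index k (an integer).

Apply KCL at each of the 6 non-ground nodes and solve the resulting linear system.
Node n1: branches {R1, R3, L1, L2, R6, R7, I3} → V_1 = 0.02248-0.01967j
Node n2: branches {C2, R2, I2, R8} → V_2 = 0.04817-0.2132j
Node n3: branches {R3, R5} → V_3 = 0.03116-0.01905j
Node n4: branches {C1, R2, R4, I1, I2} → V_4 = 0.2306-0.2124j
Node n5: branches {C1, R4, L2, R5} → V_5 = 0.1460-0.01081j
Node n6: branches {C2, C3, R7} → V_6 = 0.04362-0.04224j

4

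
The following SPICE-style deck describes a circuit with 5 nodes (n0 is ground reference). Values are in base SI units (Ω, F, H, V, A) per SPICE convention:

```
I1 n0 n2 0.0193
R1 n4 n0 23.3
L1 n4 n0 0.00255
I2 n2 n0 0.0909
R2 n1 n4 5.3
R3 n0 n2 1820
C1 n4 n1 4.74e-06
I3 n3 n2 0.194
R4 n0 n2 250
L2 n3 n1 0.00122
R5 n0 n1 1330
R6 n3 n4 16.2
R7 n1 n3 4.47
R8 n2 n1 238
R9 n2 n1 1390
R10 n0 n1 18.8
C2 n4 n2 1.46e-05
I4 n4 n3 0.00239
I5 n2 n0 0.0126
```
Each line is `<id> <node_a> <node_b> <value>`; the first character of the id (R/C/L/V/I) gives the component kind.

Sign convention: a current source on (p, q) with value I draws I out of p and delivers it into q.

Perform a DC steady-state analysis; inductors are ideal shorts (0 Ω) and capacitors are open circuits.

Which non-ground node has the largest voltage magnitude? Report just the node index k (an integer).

2

Apply KCL at each of the 4 non-ground nodes and solve the resulting linear system.
Node n1: branches {R2, C1, L2, R5, R7, R8, R9, R10} → V_1 = -0.4387
Node n2: branches {I1, I2, R3, I3, R4, R8, R9, C2, I5} → V_2 = 11.37
Node n3: branches {I3, L2, R6, R7, I4} → V_3 = -0.4387
Node n4: branches {R1, L1, R2, C1, R6, C2, I4} → V_4 = 0.000
Source currents: i(L1)=-0.1122, i(L2)=-0.1645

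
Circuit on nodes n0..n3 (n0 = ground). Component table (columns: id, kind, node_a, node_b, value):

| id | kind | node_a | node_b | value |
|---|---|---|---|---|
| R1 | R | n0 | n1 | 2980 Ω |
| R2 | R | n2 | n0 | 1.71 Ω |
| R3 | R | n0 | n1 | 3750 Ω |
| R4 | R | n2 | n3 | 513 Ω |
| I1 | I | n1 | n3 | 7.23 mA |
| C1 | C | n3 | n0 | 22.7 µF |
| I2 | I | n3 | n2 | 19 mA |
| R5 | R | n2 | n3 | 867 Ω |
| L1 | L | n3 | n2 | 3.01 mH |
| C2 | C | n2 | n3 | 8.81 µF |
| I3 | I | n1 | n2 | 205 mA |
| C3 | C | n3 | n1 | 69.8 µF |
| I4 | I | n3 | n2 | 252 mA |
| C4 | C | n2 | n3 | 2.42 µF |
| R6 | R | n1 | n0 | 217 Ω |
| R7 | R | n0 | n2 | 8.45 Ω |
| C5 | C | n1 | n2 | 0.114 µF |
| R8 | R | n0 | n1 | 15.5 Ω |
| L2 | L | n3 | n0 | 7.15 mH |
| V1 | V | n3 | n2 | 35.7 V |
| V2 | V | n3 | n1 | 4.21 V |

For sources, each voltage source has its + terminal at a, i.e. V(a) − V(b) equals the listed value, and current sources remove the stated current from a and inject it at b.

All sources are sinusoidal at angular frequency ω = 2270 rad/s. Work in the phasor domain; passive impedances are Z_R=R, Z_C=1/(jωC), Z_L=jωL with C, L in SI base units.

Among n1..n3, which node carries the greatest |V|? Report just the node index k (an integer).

3

Apply KCL at each of the 3 non-ground nodes and solve the resulting linear system.
Node n1: branches {R1, R3, I1, I3, C3, R6, C5, R8, V2} → V_1 = 28.64+0.4286j
Node n2: branches {R2, R4, I2, R5, L1, C2, I3, I4, C4, R7, C5, V1} → V_2 = -2.847+0.4286j
Node n3: branches {R4, I1, C1, I2, R5, L1, C2, C3, I4, C4, L2, V1, V2} → V_3 = 32.85+0.4286j
Source currents: i(V1)=-2.588+4.608j, i(V2)=2.209-0.6290j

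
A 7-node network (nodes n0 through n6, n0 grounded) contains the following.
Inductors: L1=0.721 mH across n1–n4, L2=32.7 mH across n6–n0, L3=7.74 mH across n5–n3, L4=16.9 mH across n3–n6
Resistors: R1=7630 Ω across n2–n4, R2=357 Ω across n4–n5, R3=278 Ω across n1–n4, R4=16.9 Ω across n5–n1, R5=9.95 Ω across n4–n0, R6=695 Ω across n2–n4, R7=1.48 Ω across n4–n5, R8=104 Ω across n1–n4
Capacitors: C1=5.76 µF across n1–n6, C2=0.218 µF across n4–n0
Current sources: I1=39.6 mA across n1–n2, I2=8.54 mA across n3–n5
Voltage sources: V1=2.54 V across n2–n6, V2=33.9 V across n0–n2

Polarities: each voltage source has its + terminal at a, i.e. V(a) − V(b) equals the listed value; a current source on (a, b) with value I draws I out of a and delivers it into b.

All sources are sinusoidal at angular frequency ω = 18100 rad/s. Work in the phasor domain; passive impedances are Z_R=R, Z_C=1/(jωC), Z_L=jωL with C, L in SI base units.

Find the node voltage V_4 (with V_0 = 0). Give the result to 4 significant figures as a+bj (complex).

-21.66-2.265j V

Apply KCL at each of the 6 non-ground nodes and solve the resulting linear system.
Node n1: branches {L1, R3, R4, C1, I1, R8} → V_1 = -33.10-20.33j
Node n2: branches {R1, I1, R6, V1, V2} → V_2 = -33.90+0.000j
Node n3: branches {L3, L4, I2} → V_3 = -26.92-3.339j
Node n4: branches {L1, R1, R2, R3, R5, C2, R6, R7, R8} → V_4 = -21.66-2.265j
Node n5: branches {R2, L3, R4, I2, R7} → V_5 = -22.56-3.672j
Node n6: branches {L2, C1, L4, V1} → V_6 = -36.44+0.000j
Source currents: i(V1)=-2.109-0.2551j, i(V2)=-2.168-0.2515j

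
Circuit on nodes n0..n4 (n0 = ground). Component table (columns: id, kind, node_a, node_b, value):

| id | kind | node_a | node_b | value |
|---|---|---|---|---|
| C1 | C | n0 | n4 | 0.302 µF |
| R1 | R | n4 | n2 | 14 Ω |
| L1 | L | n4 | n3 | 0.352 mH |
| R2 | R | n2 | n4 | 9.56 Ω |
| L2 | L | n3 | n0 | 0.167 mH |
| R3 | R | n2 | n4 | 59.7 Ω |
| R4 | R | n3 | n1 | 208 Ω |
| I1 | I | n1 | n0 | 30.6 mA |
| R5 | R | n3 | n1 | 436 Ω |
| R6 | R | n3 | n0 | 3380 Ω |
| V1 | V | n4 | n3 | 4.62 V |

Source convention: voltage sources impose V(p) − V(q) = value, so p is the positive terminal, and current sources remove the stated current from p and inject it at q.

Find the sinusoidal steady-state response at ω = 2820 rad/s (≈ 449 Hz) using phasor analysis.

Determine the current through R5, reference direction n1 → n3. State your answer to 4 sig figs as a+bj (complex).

-0.009883+0.000j A

Element admittances at ω=2820 rad/s:
  Y(C1) = 0.000+0.0008516j S between n0,n4
  Y(R1) = 0.07143+0.000j S between n4,n2
  Y(L1) = 0.000-1.007j S between n4,n3
  Y(R2) = 0.1046+0.000j S between n2,n4
  Y(L2) = 0.000-2.123j S between n3,n0
  Y(R3) = 0.01675+0.000j S between n2,n4
  Y(R4) = 0.004808+0.000j S between n3,n1
  I1: injects 0.0306 A into n0 (from n1)
  Y(R5) = 0.002294+0.000j S between n3,n1
  Y(R6) = 0.0002959+0.000j S between n3,n0
  V1: constraint V(n4)−V(n3) = 4.62
Assemble and solve the 5×5 MNA system:
  V(n1)=-4.307-0.01442j  V(n2)=4.622-0.01442j  V(n3)=0.001852-0.01442j  V(n4)=4.622-0.01442j
  i(V1)=-1.228e-05+4.650j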